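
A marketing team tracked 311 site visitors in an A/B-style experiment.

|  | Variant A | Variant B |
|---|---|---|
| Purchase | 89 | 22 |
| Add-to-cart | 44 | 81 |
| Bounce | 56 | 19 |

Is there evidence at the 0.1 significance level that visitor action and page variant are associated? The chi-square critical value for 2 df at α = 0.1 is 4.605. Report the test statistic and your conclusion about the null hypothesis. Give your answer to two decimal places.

Row totals: 111, 125, 75. Column totals: 189, 122. Grand total N = 311.
Expected counts (row total × column total / N):
  Purchase, Variant A: 111×189/311 = 67.457
  Purchase, Variant B: 111×122/311 = 43.543
  Add-to-cart, Variant A: 125×189/311 = 75.965
  Add-to-cart, Variant B: 125×122/311 = 49.035
  Bounce, Variant A: 75×189/311 = 45.579
  Bounce, Variant B: 75×122/311 = 29.421
Contributions (O − E)²/E:
  (89 − 67.457)²/67.457 = 6.8800
  (22 − 43.543)²/43.543 = 10.6584
  (44 − 75.965)²/75.965 = 13.4504
  (81 − 49.035)²/49.035 = 20.8374
  (56 − 45.579)²/45.579 = 2.3826
  (19 − 29.421)²/29.421 = 3.6911
χ² = 6.8800 + 10.6584 + 13.4504 + 20.8374 + 2.3826 + 3.6911 = 57.90
df = (3−1)(2−1) = 2. Since 57.90 > 4.605, reject the null hypothesis of independence at α = 0.1.

57.90; reject H₀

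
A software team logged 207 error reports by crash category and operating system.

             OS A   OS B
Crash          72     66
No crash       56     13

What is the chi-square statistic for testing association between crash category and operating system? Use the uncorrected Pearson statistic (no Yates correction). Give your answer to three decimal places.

Row totals: 138, 69. Column totals: 128, 79. Grand total N = 207.
Expected counts (row total × column total / N):
  Crash, OS A: 138×128/207 = 85.33333
  Crash, OS B: 138×79/207 = 52.66667
  No crash, OS A: 69×128/207 = 42.66667
  No crash, OS B: 69×79/207 = 26.33333
Contributions (O − E)²/E:
  (72 − 85.33333)²/85.33333 = 2.0833
  (66 − 52.66667)²/52.66667 = 3.3755
  (56 − 42.66667)²/42.66667 = 4.1667
  (13 − 26.33333)²/26.33333 = 6.7511
χ² = 2.0833 + 3.3755 + 4.1667 + 6.7511 = 16.377

16.377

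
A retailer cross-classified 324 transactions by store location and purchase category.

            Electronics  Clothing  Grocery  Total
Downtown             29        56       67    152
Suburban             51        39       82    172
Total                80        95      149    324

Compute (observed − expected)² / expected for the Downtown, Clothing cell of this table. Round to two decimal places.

Row total (Downtown) = 152; column total (Clothing) = 95; N = 324.
Expected count E = 152 × 95 / 324 = 44.568.
Contribution = (O − E)²/E = (56 − 44.568)² / 44.568 = 2.93.

2.93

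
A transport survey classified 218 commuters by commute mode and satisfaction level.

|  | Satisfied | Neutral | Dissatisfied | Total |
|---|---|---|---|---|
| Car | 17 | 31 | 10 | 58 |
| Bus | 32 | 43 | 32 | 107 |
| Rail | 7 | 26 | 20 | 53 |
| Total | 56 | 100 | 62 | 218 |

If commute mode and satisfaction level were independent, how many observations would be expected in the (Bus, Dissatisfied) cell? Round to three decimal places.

30.431

Row total (Bus) = 107; column total (Dissatisfied) = 62; grand total N = 218.
Expected count = (row total × column total) / N = 107 × 62 / 218 = 30.431.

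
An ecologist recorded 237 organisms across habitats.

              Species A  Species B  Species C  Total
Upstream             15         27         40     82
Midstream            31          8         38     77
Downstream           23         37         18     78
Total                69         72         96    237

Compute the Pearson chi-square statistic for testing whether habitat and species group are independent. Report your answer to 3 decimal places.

33.083

Grand total N = 237.
Expected counts (row total × column total / N):
  Upstream, Species A: 82×69/237 = 23.87342
  Upstream, Species B: 82×72/237 = 24.91139
  Upstream, Species C: 82×96/237 = 33.21519
  Midstream, Species A: 77×69/237 = 22.41772
  Midstream, Species B: 77×72/237 = 23.39241
  Midstream, Species C: 77×96/237 = 31.18987
  Downstream, Species A: 78×69/237 = 22.70886
  Downstream, Species B: 78×72/237 = 23.69620
  Downstream, Species C: 78×96/237 = 31.59494
Contributions (O − E)²/E:
  (15 − 23.87342)²/23.87342 = 3.2981
  (27 − 24.91139)²/24.91139 = 0.1751
  (40 − 33.21519)²/33.21519 = 1.3859
  (31 − 22.41772)²/22.41772 = 3.2856
  (8 − 23.39241)²/23.39241 = 10.1283
  (38 − 31.18987)²/31.18987 = 1.4870
  (23 − 22.70886)²/22.70886 = 0.0037
  (37 − 23.69620)²/23.69620 = 7.4692
  (18 − 31.59494)²/31.59494 = 5.8497
χ² = 3.2981 + 0.1751 + 1.3859 + 3.2856 + 10.1283 + 1.4870 + 0.0037 + 7.4692 + 5.8497 = 33.083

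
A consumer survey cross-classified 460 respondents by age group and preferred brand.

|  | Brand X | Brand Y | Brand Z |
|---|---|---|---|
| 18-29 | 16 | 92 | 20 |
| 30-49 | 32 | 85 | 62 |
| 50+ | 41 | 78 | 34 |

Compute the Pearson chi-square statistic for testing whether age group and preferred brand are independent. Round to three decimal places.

Row totals: 128, 179, 153. Column totals: 89, 255, 116. Grand total N = 460.
Expected counts (row total × column total / N):
  18-29, Brand X: 128×89/460 = 24.76522
  18-29, Brand Y: 128×255/460 = 70.95652
  18-29, Brand Z: 128×116/460 = 32.27826
  30-49, Brand X: 179×89/460 = 34.63261
  30-49, Brand Y: 179×255/460 = 99.22826
  30-49, Brand Z: 179×116/460 = 45.13913
  50+, Brand X: 153×89/460 = 29.60217
  50+, Brand Y: 153×255/460 = 84.81522
  50+, Brand Z: 153×116/460 = 38.58261
Contributions (O − E)²/E:
  (16 − 24.76522)²/24.76522 = 3.1023
  (92 − 70.95652)²/70.95652 = 6.2408
  (20 − 32.27826)²/32.27826 = 4.6705
  (32 − 34.63261)²/34.63261 = 0.2001
  (85 − 99.22826)²/99.22826 = 2.0402
  (62 − 45.13913)²/45.13913 = 6.2981
  (41 − 29.60217)²/29.60217 = 4.3885
  (78 − 84.81522)²/84.81522 = 0.5476
  (34 − 38.58261)²/38.58261 = 0.5443
χ² = 3.1023 + 6.2408 + 4.6705 + 0.2001 + 2.0402 + 6.2981 + 4.3885 + 0.5476 + 0.5443 = 28.032

28.032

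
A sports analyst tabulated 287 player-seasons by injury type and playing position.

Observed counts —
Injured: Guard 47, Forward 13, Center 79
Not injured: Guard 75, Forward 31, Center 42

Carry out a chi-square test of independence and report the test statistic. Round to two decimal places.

Row totals: 139, 148. Column totals: 122, 44, 121. Grand total N = 287.
Expected counts (row total × column total / N):
  Injured, Guard: 139×122/287 = 59.087
  Injured, Forward: 139×44/287 = 21.310
  Injured, Center: 139×121/287 = 58.603
  Not injured, Guard: 148×122/287 = 62.913
  Not injured, Forward: 148×44/287 = 22.690
  Not injured, Center: 148×121/287 = 62.397
Contributions (O − E)²/E:
  (47 − 59.087)²/59.087 = 2.4726
  (13 − 21.310)²/21.310 = 3.2405
  (79 − 58.603)²/58.603 = 7.0993
  (75 − 62.913)²/62.913 = 2.3222
  (31 − 22.690)²/22.690 = 3.0435
  (42 − 62.397)²/62.397 = 6.6676
χ² = 2.4726 + 3.2405 + 7.0993 + 2.3222 + 3.0435 + 6.6676 = 24.85

24.85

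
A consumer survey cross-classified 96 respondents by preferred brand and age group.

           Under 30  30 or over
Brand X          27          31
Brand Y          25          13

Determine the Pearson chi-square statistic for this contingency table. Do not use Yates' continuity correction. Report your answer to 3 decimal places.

Row totals: 58, 38. Column totals: 52, 44. Grand total N = 96.
Expected counts (row total × column total / N):
  Brand X, Under 30: 58×52/96 = 31.4167
  Brand X, 30 or over: 58×44/96 = 26.5833
  Brand Y, Under 30: 38×52/96 = 20.5833
  Brand Y, 30 or over: 38×44/96 = 17.4167
Contributions (O − E)²/E:
  (27 − 31.4167)²/31.4167 = 0.6209
  (31 − 26.5833)²/26.5833 = 0.7338
  (25 − 20.5833)²/20.5833 = 0.9477
  (13 − 17.4167)²/17.4167 = 1.1200
χ² = 0.6209 + 0.7338 + 0.9477 + 1.1200 = 3.422

3.422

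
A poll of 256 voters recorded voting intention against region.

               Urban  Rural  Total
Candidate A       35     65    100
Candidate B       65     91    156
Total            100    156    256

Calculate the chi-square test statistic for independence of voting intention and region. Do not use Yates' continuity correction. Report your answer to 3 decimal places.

Grand total N = 256.
Expected counts (row total × column total / N):
  Candidate A, Urban: 100×100/256 = 39.0625
  Candidate A, Rural: 100×156/256 = 60.9375
  Candidate B, Urban: 156×100/256 = 60.9375
  Candidate B, Rural: 156×156/256 = 95.0625
Contributions (O − E)²/E:
  (35 − 39.0625)²/39.0625 = 0.4225
  (65 − 60.9375)²/60.9375 = 0.2708
  (65 − 60.9375)²/60.9375 = 0.2708
  (91 − 95.0625)²/95.0625 = 0.1736
χ² = 0.4225 + 0.2708 + 0.2708 + 0.1736 = 1.138

1.138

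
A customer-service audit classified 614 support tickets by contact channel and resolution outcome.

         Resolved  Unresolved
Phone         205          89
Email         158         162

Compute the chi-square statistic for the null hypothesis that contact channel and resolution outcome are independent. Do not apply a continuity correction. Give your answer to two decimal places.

26.26

Row totals: 294, 320. Column totals: 363, 251. Grand total N = 614.
Expected counts (row total × column total / N):
  Phone, Resolved: 294×363/614 = 173.814
  Phone, Unresolved: 294×251/614 = 120.186
  Email, Resolved: 320×363/614 = 189.186
  Email, Unresolved: 320×251/614 = 130.814
Contributions (O − E)²/E:
  (205 − 173.814)²/173.814 = 5.5954
  (89 − 120.186)²/120.186 = 8.0922
  (158 − 189.186)²/189.186 = 5.1408
  (162 − 130.814)²/130.814 = 7.4347
χ² = 5.5954 + 8.0922 + 5.1408 + 7.4347 = 26.26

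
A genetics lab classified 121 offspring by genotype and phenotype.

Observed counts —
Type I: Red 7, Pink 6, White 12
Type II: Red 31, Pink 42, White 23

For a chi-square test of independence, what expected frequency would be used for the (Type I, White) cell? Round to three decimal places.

Row total (Type I) = 25; column total (White) = 35; grand total N = 121.
Expected count = (row total × column total) / N = 25 × 35 / 121 = 7.231.

7.231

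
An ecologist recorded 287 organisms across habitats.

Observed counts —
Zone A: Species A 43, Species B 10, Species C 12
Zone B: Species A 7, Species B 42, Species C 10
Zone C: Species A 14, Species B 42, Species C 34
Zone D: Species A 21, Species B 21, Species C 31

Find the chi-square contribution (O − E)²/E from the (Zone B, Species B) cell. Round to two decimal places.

14.26

Row total (Zone B) = 59; column total (Species B) = 115; N = 287.
Expected count E = 59 × 115 / 287 = 23.641.
Contribution = (O − E)²/E = (42 − 23.641)² / 23.641 = 14.26.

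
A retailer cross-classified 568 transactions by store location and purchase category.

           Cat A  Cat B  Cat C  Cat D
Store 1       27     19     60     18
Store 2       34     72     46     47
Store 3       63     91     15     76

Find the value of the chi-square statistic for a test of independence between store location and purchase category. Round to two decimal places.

96.34

Row totals: 124, 199, 245. Column totals: 124, 182, 121, 141. Grand total N = 568.
Expected counts (row total × column total / N):
  Store 1, Cat A: 124×124/568 = 27.070
  Store 1, Cat B: 124×182/568 = 39.732
  Store 1, Cat C: 124×121/568 = 26.415
  Store 1, Cat D: 124×141/568 = 30.782
  Store 2, Cat A: 199×124/568 = 43.444
  Store 2, Cat B: 199×182/568 = 63.764
  Store 2, Cat C: 199×121/568 = 42.393
  Store 2, Cat D: 199×141/568 = 49.400
  Store 3, Cat A: 245×124/568 = 53.486
  Store 3, Cat B: 245×182/568 = 78.504
  Store 3, Cat C: 245×121/568 = 52.192
  Store 3, Cat D: 245×141/568 = 60.819
Contributions (O − E)²/E:
  (27 − 27.070)²/27.070 = 0.0002
  (19 − 39.732)²/39.732 = 10.8179
  (60 − 26.415)²/26.415 = 42.7012
  (18 − 30.782)²/30.782 = 5.3076
  (34 − 43.444)²/43.444 = 2.0530
  (72 − 63.764)²/63.764 = 1.0638
  (46 − 42.393)²/42.393 = 0.3069
  (47 − 49.400)²/49.400 = 0.1166
  (63 − 53.486)²/53.486 = 1.6923
  (91 − 78.504)²/78.504 = 1.9891
  (15 − 52.192)²/52.192 = 26.5030
  (76 − 60.819)²/60.819 = 3.7893
χ² = 0.0002 + 10.8179 + 42.7012 + 5.3076 + 2.0530 + 1.0638 + 0.3069 + 0.1166 + 1.6923 + 1.9891 + 26.5030 + 3.7893 = 96.34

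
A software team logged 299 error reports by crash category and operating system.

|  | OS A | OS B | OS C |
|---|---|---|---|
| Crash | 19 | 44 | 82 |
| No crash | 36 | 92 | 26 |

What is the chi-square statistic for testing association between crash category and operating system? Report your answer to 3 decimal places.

51.008

Row totals: 145, 154. Column totals: 55, 136, 108. Grand total N = 299.
Expected counts (row total × column total / N):
  Crash, OS A: 145×55/299 = 26.6722
  Crash, OS B: 145×136/299 = 65.9532
  Crash, OS C: 145×108/299 = 52.3746
  No crash, OS A: 154×55/299 = 28.3278
  No crash, OS B: 154×136/299 = 70.0468
  No crash, OS C: 154×108/299 = 55.6254
Contributions (O − E)²/E:
  (19 − 26.6722)²/26.6722 = 2.2069
  (44 − 65.9532)²/65.9532 = 7.3073
  (82 − 52.3746)²/52.3746 = 16.7574
  (36 − 28.3278)²/28.3278 = 2.0779
  (92 − 70.0468)²/70.0468 = 6.8803
  (26 − 55.6254)²/55.6254 = 15.7781
χ² = 2.2069 + 7.3073 + 16.7574 + 2.0779 + 6.8803 + 15.7781 = 51.008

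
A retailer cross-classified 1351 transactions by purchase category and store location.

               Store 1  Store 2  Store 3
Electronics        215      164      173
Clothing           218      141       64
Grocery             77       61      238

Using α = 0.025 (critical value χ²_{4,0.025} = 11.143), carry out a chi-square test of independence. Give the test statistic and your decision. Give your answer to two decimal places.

Row totals: 552, 423, 376. Column totals: 510, 366, 475. Grand total N = 1351.
Expected counts (row total × column total / N):
  Electronics, Store 1: 552×510/1351 = 208.379
  Electronics, Store 2: 552×366/1351 = 149.543
  Electronics, Store 3: 552×475/1351 = 194.078
  Clothing, Store 1: 423×510/1351 = 159.682
  Clothing, Store 2: 423×366/1351 = 114.595
  Clothing, Store 3: 423×475/1351 = 148.723
  Grocery, Store 1: 376×510/1351 = 141.939
  Grocery, Store 2: 376×366/1351 = 101.862
  Grocery, Store 3: 376×475/1351 = 132.198
Contributions (O − E)²/E:
  (215 − 208.379)²/208.379 = 0.2104
  (164 − 149.543)²/149.543 = 1.3976
  (173 − 194.078)²/194.078 = 2.2892
  (218 − 159.682)²/159.682 = 21.2985
  (141 − 114.595)²/114.595 = 6.0842
  (64 − 148.723)²/148.723 = 48.2641
  (77 − 141.939)²/141.939 = 29.7105
  (61 − 101.862)²/101.862 = 16.3918
  (238 − 132.198)²/132.198 = 84.6765
χ² = 0.2104 + 1.3976 + 2.2892 + 21.2985 + 6.0842 + 48.2641 + 29.7105 + 16.3918 + 84.6765 = 210.32
df = (3−1)(3−1) = 4. Since 210.32 > 11.143, reject the null hypothesis of independence at α = 0.025.

210.32; reject H₀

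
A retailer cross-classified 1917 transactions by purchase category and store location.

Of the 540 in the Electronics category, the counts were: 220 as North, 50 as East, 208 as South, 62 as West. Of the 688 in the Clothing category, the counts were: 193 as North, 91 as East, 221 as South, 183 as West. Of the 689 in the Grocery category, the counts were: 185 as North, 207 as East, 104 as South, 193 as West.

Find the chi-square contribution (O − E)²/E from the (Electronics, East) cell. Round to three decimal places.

23.531

Row total (Electronics) = 540; column total (East) = 348; N = 1917.
Expected count E = 540 × 348 / 1917 = 98.02817.
Contribution = (O − E)²/E = (50 − 98.02817)² / 98.02817 = 23.531.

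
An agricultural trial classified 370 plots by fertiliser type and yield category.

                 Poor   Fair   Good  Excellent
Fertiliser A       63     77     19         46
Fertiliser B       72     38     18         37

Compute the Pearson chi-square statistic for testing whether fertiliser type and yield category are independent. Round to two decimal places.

Row totals: 205, 165. Column totals: 135, 115, 37, 83. Grand total N = 370.
Expected counts (row total × column total / N):
  Fertiliser A, Poor: 205×135/370 = 74.797
  Fertiliser A, Fair: 205×115/370 = 63.716
  Fertiliser A, Good: 205×37/370 = 20.500
  Fertiliser A, Excellent: 205×83/370 = 45.986
  Fertiliser B, Poor: 165×135/370 = 60.203
  Fertiliser B, Fair: 165×115/370 = 51.284
  Fertiliser B, Good: 165×37/370 = 16.500
  Fertiliser B, Excellent: 165×83/370 = 37.014
Contributions (O − E)²/E:
  (63 − 74.797)²/74.797 = 1.8606
  (77 − 63.716)²/63.716 = 2.7696
  (19 − 20.500)²/20.500 = 0.1098
  (46 − 45.986)²/45.986 = 0.0000
  (72 − 60.203)²/60.203 = 2.3117
  (38 − 51.284)²/51.284 = 3.4409
  (18 − 16.500)²/16.500 = 0.1364
  (37 − 37.014)²/37.014 = 0.0000
χ² = 1.8606 + 2.7696 + 0.1098 + 0.0000 + 2.3117 + 3.4409 + 0.1364 + 0.0000 = 10.63

10.63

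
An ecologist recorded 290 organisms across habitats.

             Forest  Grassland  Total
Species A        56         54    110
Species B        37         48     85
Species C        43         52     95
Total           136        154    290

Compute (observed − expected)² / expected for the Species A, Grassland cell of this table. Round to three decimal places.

0.334

Row total (Species A) = 110; column total (Grassland) = 154; N = 290.
Expected count E = 110 × 154 / 290 = 58.4138.
Contribution = (O − E)²/E = (54 − 58.4138)² / 58.4138 = 0.334.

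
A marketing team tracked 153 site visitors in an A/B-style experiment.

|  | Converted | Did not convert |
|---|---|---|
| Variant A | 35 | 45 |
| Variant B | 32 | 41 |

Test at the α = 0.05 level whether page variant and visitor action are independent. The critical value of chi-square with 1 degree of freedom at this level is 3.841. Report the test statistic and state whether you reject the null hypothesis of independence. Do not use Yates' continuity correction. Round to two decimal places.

0.00; fail to reject H₀

Row totals: 80, 73. Column totals: 67, 86. Grand total N = 153.
Expected counts (row total × column total / N):
  Variant A, Converted: 80×67/153 = 35.033
  Variant A, Did not convert: 80×86/153 = 44.967
  Variant B, Converted: 73×67/153 = 31.967
  Variant B, Did not convert: 73×86/153 = 41.033
Contributions (O − E)²/E:
  (35 − 35.033)²/35.033 = 0.0000
  (45 − 44.967)²/44.967 = 0.0000
  (32 − 31.967)²/31.967 = 0.0000
  (41 − 41.033)²/41.033 = 0.0000
χ² = 0.0000 + 0.0000 + 0.0000 + 0.0000 = 0.00
df = (2−1)(2−1) = 1. Since 0.00 < 3.841, fail to reject the null hypothesis of independence at α = 0.05.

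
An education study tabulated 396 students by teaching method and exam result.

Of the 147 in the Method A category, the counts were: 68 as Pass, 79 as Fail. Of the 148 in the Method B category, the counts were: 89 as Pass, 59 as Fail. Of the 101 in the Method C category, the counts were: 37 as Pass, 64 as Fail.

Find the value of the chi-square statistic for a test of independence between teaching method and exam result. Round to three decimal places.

13.966

Row totals: 147, 148, 101. Column totals: 194, 202. Grand total N = 396.
Expected counts (row total × column total / N):
  Method A, Pass: 147×194/396 = 72.0152
  Method A, Fail: 147×202/396 = 74.9848
  Method B, Pass: 148×194/396 = 72.5051
  Method B, Fail: 148×202/396 = 75.4949
  Method C, Pass: 101×194/396 = 49.4798
  Method C, Fail: 101×202/396 = 51.5202
Contributions (O − E)²/E:
  (68 − 72.0152)²/72.0152 = 0.2239
  (79 − 74.9848)²/74.9848 = 0.2150
  (89 − 72.5051)²/72.5051 = 3.7526
  (59 − 75.4949)²/75.4949 = 3.6040
  (37 − 49.4798)²/49.4798 = 3.1477
  (64 − 51.5202)²/51.5202 = 3.0230
χ² = 0.2239 + 0.2150 + 3.7526 + 3.6040 + 3.1477 + 3.0230 = 13.966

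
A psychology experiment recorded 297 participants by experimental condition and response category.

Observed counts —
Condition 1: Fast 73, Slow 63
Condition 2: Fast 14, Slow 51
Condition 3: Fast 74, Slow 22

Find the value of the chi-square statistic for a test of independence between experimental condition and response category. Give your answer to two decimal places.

Row totals: 136, 65, 96. Column totals: 161, 136. Grand total N = 297.
Expected counts (row total × column total / N):
  Condition 1, Fast: 136×161/297 = 73.724
  Condition 1, Slow: 136×136/297 = 62.276
  Condition 2, Fast: 65×161/297 = 35.236
  Condition 2, Slow: 65×136/297 = 29.764
  Condition 3, Fast: 96×161/297 = 52.040
  Condition 3, Slow: 96×136/297 = 43.960
Contributions (O − E)²/E:
  (73 − 73.724)²/73.724 = 0.0071
  (63 − 62.276)²/62.276 = 0.0084
  (14 − 35.236)²/35.236 = 12.7985
  (51 − 29.764)²/29.764 = 15.1514
  (74 − 52.040)²/52.040 = 9.2667
  (22 − 43.960)²/43.960 = 10.9700
χ² = 0.0071 + 0.0084 + 12.7985 + 15.1514 + 9.2667 + 10.9700 = 48.20

48.20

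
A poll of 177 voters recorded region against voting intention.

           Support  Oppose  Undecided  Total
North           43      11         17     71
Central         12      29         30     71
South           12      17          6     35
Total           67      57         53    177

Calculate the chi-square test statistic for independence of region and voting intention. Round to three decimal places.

35.102

Grand total N = 177.
Expected counts (row total × column total / N):
  North, Support: 71×67/177 = 26.8757
  North, Oppose: 71×57/177 = 22.8644
  North, Undecided: 71×53/177 = 21.2599
  Central, Support: 71×67/177 = 26.8757
  Central, Oppose: 71×57/177 = 22.8644
  Central, Undecided: 71×53/177 = 21.2599
  South, Support: 35×67/177 = 13.2486
  South, Oppose: 35×57/177 = 11.2712
  South, Undecided: 35×53/177 = 10.4802
Contributions (O − E)²/E:
  (43 − 26.8757)²/26.8757 = 9.6739
  (11 − 22.8644)²/22.8644 = 6.1565
  (17 − 21.2599)²/21.2599 = 0.8536
  (12 − 26.8757)²/26.8757 = 8.2337
  (29 − 22.8644)²/22.8644 = 1.6465
  (30 − 21.2599)²/21.2599 = 3.5931
  (12 − 13.2486)²/13.2486 = 0.1177
  (17 − 11.2712)²/11.2712 = 2.9118
  (6 − 10.4802)²/10.4802 = 1.9152
χ² = 9.6739 + 6.1565 + 0.8536 + 8.2337 + 1.6465 + 3.5931 + 0.1177 + 2.9118 + 1.9152 = 35.102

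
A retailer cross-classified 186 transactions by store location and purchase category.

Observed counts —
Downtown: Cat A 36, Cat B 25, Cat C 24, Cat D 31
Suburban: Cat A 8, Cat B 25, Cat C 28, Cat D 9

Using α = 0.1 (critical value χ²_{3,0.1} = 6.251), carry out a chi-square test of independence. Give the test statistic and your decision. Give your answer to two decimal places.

Row totals: 116, 70. Column totals: 44, 50, 52, 40. Grand total N = 186.
Expected counts (row total × column total / N):
  Downtown, Cat A: 116×44/186 = 27.441
  Downtown, Cat B: 116×50/186 = 31.183
  Downtown, Cat C: 116×52/186 = 32.430
  Downtown, Cat D: 116×40/186 = 24.946
  Suburban, Cat A: 70×44/186 = 16.559
  Suburban, Cat B: 70×50/186 = 18.817
  Suburban, Cat C: 70×52/186 = 19.570
  Suburban, Cat D: 70×40/186 = 15.054
Contributions (O − E)²/E:
  (36 − 27.441)²/27.441 = 2.6696
  (25 − 31.183)²/31.183 = 1.2260
  (24 − 32.430)²/32.430 = 2.1913
  (31 − 24.946)²/24.946 = 1.4692
  (8 − 16.559)²/16.559 = 4.4240
  (25 − 18.817)²/18.817 = 2.0316
  (28 − 19.570)²/19.570 = 3.6313
  (9 − 15.054)²/15.054 = 2.4346
χ² = 2.6696 + 1.2260 + 2.1913 + 1.4692 + 4.4240 + 2.0316 + 3.6313 + 2.4346 = 20.08
df = (2−1)(4−1) = 3. Since 20.08 > 6.251, reject the null hypothesis of independence at α = 0.1.

20.08; reject H₀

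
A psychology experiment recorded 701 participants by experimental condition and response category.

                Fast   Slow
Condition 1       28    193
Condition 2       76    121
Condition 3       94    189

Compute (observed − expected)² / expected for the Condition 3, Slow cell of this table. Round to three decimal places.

Row total (Condition 3) = 283; column total (Slow) = 503; N = 701.
Expected count E = 283 × 503 / 701 = 203.0656.
Contribution = (O − E)²/E = (189 − 203.0656)² / 203.0656 = 0.974.

0.974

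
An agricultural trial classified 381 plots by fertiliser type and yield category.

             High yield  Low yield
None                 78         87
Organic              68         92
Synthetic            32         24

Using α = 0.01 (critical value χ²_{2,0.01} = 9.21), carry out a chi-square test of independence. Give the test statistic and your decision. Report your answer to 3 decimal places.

3.609; fail to reject H₀

Row totals: 165, 160, 56. Column totals: 178, 203. Grand total N = 381.
Expected counts (row total × column total / N):
  None, High yield: 165×178/381 = 77.0866
  None, Low yield: 165×203/381 = 87.9134
  Organic, High yield: 160×178/381 = 74.7507
  Organic, Low yield: 160×203/381 = 85.2493
  Synthetic, High yield: 56×178/381 = 26.1627
  Synthetic, Low yield: 56×203/381 = 29.8373
Contributions (O − E)²/E:
  (78 − 77.0866)²/77.0866 = 0.0108
  (87 − 87.9134)²/87.9134 = 0.0095
  (68 − 74.7507)²/74.7507 = 0.6097
  (92 − 85.2493)²/85.2493 = 0.5346
  (32 − 26.1627)²/26.1627 = 1.3024
  (24 − 29.8373)²/29.8373 = 1.1420
χ² = 0.0108 + 0.0095 + 0.6097 + 0.5346 + 1.3024 + 1.1420 = 3.609
df = (3−1)(2−1) = 2. Since 3.609 < 9.21, fail to reject the null hypothesis of independence at α = 0.01.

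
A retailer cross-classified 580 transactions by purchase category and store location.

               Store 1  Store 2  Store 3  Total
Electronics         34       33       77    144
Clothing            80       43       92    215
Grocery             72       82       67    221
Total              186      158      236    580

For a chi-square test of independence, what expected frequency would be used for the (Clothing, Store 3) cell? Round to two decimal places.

87.48

Row total (Clothing) = 215; column total (Store 3) = 236; grand total N = 580.
Expected count = (row total × column total) / N = 215 × 236 / 580 = 87.48.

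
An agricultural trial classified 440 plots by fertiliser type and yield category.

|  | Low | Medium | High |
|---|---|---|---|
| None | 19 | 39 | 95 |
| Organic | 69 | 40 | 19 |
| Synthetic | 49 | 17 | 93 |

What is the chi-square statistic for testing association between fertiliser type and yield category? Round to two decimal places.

Row totals: 153, 128, 159. Column totals: 137, 96, 207. Grand total N = 440.
Expected counts (row total × column total / N):
  None, Low: 153×137/440 = 47.639
  None, Medium: 153×96/440 = 33.382
  None, High: 153×207/440 = 71.980
  Organic, Low: 128×137/440 = 39.855
  Organic, Medium: 128×96/440 = 27.927
  Organic, High: 128×207/440 = 60.218
  Synthetic, Low: 159×137/440 = 49.507
  Synthetic, Medium: 159×96/440 = 34.691
  Synthetic, High: 159×207/440 = 74.802
Contributions (O − E)²/E:
  (19 − 47.639)²/47.639 = 17.2168
  (39 − 33.382)²/33.382 = 0.9455
  (95 − 71.980)²/71.980 = 7.3621
  (69 − 39.855)²/39.855 = 21.3130
  (40 − 27.927)²/27.927 = 5.2192
  (19 − 60.218)²/60.218 = 28.2129
  (49 − 49.507)²/49.507 = 0.0052
  (17 − 34.691)²/34.691 = 9.0217
  (93 − 74.802)²/74.802 = 4.4273
χ² = 17.2168 + 0.9455 + 7.3621 + 21.3130 + 5.2192 + 28.2129 + 0.0052 + 9.0217 + 4.4273 = 93.72

93.72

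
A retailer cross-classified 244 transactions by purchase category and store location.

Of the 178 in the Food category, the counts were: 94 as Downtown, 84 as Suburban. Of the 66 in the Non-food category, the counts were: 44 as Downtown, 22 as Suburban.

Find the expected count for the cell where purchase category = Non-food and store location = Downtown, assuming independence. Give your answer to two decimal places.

37.33

Row total (Non-food) = 66; column total (Downtown) = 138; grand total N = 244.
Expected count = (row total × column total) / N = 66 × 138 / 244 = 37.33.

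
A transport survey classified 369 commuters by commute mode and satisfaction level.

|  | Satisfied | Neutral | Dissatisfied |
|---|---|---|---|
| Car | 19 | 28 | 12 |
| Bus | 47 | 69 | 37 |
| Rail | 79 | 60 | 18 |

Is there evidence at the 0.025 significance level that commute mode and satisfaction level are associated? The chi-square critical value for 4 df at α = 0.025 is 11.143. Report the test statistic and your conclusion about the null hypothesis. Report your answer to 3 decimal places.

Row totals: 59, 153, 157. Column totals: 145, 157, 67. Grand total N = 369.
Expected counts (row total × column total / N):
  Car, Satisfied: 59×145/369 = 23.18428
  Car, Neutral: 59×157/369 = 25.10298
  Car, Dissatisfied: 59×67/369 = 10.71274
  Bus, Satisfied: 153×145/369 = 60.12195
  Bus, Neutral: 153×157/369 = 65.09756
  Bus, Dissatisfied: 153×67/369 = 27.78049
  Rail, Satisfied: 157×145/369 = 61.69377
  Rail, Neutral: 157×157/369 = 66.79946
  Rail, Dissatisfied: 157×67/369 = 28.50678
Contributions (O − E)²/E:
  (19 − 23.18428)²/23.18428 = 0.7552
  (28 − 25.10298)²/25.10298 = 0.3343
  (12 − 10.71274)²/10.71274 = 0.1547
  (47 − 60.12195)²/60.12195 = 2.8639
  (69 − 65.09756)²/65.09756 = 0.2339
  (37 − 27.78049)²/27.78049 = 3.0597
  (79 − 61.69377)²/61.69377 = 4.8547
  (60 − 66.79946)²/66.79946 = 0.6921
  (18 − 28.50678)²/28.50678 = 3.8725
χ² = 0.7552 + 0.3343 + 0.1547 + 2.8639 + 0.2339 + 3.0597 + 4.8547 + 0.6921 + 3.8725 = 16.821
df = (3−1)(3−1) = 4. Since 16.821 > 11.143, reject the null hypothesis of independence at α = 0.025.

16.821; reject H₀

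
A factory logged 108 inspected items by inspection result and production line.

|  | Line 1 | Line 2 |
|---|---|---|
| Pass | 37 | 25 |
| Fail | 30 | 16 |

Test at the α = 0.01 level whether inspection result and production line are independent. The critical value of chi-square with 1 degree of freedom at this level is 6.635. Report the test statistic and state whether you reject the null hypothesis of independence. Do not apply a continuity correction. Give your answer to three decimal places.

0.344; fail to reject H₀

Row totals: 62, 46. Column totals: 67, 41. Grand total N = 108.
Expected counts (row total × column total / N):
  Pass, Line 1: 62×67/108 = 38.4630
  Pass, Line 2: 62×41/108 = 23.5370
  Fail, Line 1: 46×67/108 = 28.5370
  Fail, Line 2: 46×41/108 = 17.4630
Contributions (O − E)²/E:
  (37 − 38.4630)²/38.4630 = 0.0556
  (25 − 23.5370)²/23.5370 = 0.0909
  (30 − 28.5370)²/28.5370 = 0.0750
  (16 − 17.4630)²/17.4630 = 0.1226
χ² = 0.0556 + 0.0909 + 0.0750 + 0.1226 = 0.344
df = (2−1)(2−1) = 1. Since 0.344 < 6.635, fail to reject the null hypothesis of independence at α = 0.01.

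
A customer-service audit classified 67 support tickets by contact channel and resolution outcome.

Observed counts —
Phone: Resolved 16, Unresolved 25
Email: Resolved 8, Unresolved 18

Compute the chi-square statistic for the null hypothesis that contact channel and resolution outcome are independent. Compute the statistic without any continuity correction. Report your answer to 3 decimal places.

0.472

Row totals: 41, 26. Column totals: 24, 43. Grand total N = 67.
Expected counts (row total × column total / N):
  Phone, Resolved: 41×24/67 = 14.6866
  Phone, Unresolved: 41×43/67 = 26.3134
  Email, Resolved: 26×24/67 = 9.3134
  Email, Unresolved: 26×43/67 = 16.6866
Contributions (O − E)²/E:
  (16 − 14.6866)²/14.6866 = 0.1175
  (25 − 26.3134)²/26.3134 = 0.0656
  (8 − 9.3134)²/9.3134 = 0.1852
  (18 − 16.6866)²/16.6866 = 0.1034
χ² = 0.1175 + 0.0656 + 0.1852 + 0.1034 = 0.472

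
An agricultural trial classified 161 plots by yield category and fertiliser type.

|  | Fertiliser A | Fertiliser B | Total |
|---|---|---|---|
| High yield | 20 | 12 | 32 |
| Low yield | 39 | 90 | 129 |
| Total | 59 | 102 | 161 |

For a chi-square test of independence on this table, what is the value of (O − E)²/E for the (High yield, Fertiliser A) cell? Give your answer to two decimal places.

5.84

Row total (High yield) = 32; column total (Fertiliser A) = 59; N = 161.
Expected count E = 32 × 59 / 161 = 11.727.
Contribution = (O − E)²/E = (20 − 11.727)² / 11.727 = 5.84.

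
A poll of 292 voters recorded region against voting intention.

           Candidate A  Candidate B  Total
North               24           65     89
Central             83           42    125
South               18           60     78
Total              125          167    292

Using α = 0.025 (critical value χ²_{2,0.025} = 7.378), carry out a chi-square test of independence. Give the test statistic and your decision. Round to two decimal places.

49.94; reject H₀

Grand total N = 292.
Expected counts (row total × column total / N):
  North, Candidate A: 89×125/292 = 38.099
  North, Candidate B: 89×167/292 = 50.901
  Central, Candidate A: 125×125/292 = 53.510
  Central, Candidate B: 125×167/292 = 71.490
  South, Candidate A: 78×125/292 = 33.390
  South, Candidate B: 78×167/292 = 44.610
Contributions (O − E)²/E:
  (24 − 38.099)²/38.099 = 5.2175
  (65 − 50.901)²/50.901 = 3.9053
  (83 − 53.510)²/53.510 = 16.2523
  (42 − 71.490)²/71.490 = 12.1648
  (18 − 33.390)²/33.390 = 7.0935
  (60 − 44.610)²/44.610 = 5.3094
χ² = 5.2175 + 3.9053 + 16.2523 + 12.1648 + 7.0935 + 5.3094 = 49.94
df = (3−1)(2−1) = 2. Since 49.94 > 7.378, reject the null hypothesis of independence at α = 0.025.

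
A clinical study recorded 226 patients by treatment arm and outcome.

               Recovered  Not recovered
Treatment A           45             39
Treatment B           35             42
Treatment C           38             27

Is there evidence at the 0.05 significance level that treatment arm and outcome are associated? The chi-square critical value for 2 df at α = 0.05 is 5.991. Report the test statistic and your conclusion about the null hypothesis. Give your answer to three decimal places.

2.489; fail to reject H₀

Row totals: 84, 77, 65. Column totals: 118, 108. Grand total N = 226.
Expected counts (row total × column total / N):
  Treatment A, Recovered: 84×118/226 = 43.8584
  Treatment A, Not recovered: 84×108/226 = 40.1416
  Treatment B, Recovered: 77×118/226 = 40.2035
  Treatment B, Not recovered: 77×108/226 = 36.7965
  Treatment C, Recovered: 65×118/226 = 33.9381
  Treatment C, Not recovered: 65×108/226 = 31.0619
Contributions (O − E)²/E:
  (45 − 43.8584)²/43.8584 = 0.0297
  (39 − 40.1416)²/40.1416 = 0.0325
  (35 − 40.2035)²/40.2035 = 0.6735
  (42 − 36.7965)²/36.7965 = 0.7358
  (38 − 33.9381)²/33.9381 = 0.4862
  (27 − 31.0619)²/31.0619 = 0.5312
χ² = 0.0297 + 0.0325 + 0.6735 + 0.7358 + 0.4862 + 0.5312 = 2.489
df = (3−1)(2−1) = 2. Since 2.489 < 5.991, fail to reject the null hypothesis of independence at α = 0.05.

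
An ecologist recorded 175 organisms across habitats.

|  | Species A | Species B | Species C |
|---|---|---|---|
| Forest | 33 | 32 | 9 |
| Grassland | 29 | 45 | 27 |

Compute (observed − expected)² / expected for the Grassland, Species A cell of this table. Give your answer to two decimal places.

Row total (Grassland) = 101; column total (Species A) = 62; N = 175.
Expected count E = 101 × 62 / 175 = 35.7829.
Contribution = (O − E)²/E = (29 − 35.7829)² / 35.7829 = 1.29.

1.29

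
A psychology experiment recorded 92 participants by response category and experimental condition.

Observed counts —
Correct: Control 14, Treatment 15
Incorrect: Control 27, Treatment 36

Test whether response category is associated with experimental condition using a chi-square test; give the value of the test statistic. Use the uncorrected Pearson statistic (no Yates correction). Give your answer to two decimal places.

Row totals: 29, 63. Column totals: 41, 51. Grand total N = 92.
Expected counts (row total × column total / N):
  Correct, Control: 29×41/92 = 12.924
  Correct, Treatment: 29×51/92 = 16.076
  Incorrect, Control: 63×41/92 = 28.076
  Incorrect, Treatment: 63×51/92 = 34.924
Contributions (O − E)²/E:
  (14 − 12.924)²/12.924 = 0.0896
  (15 − 16.076)²/16.076 = 0.0720
  (27 − 28.076)²/28.076 = 0.0412
  (36 − 34.924)²/34.924 = 0.0332
χ² = 0.0896 + 0.0720 + 0.0412 + 0.0332 = 0.24

0.24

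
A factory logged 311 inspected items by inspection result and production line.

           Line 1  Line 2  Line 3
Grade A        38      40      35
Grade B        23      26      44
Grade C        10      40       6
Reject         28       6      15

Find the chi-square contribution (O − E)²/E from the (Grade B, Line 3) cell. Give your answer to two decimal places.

Row total (Grade B) = 93; column total (Line 3) = 100; N = 311.
Expected count E = 93 × 100 / 311 = 29.9035.
Contribution = (O − E)²/E = (44 − 29.9035)² / 29.9035 = 6.65.

6.65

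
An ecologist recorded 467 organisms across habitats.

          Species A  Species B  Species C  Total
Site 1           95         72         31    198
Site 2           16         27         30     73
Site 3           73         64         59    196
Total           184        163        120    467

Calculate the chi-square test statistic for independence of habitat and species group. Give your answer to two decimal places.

Grand total N = 467.
Expected counts (row total × column total / N):
  Site 1, Species A: 198×184/467 = 78.013
  Site 1, Species B: 198×163/467 = 69.109
  Site 1, Species C: 198×120/467 = 50.878
  Site 2, Species A: 73×184/467 = 28.762
  Site 2, Species B: 73×163/467 = 25.480
  Site 2, Species C: 73×120/467 = 18.758
  Site 3, Species A: 196×184/467 = 77.225
  Site 3, Species B: 196×163/467 = 68.411
  Site 3, Species C: 196×120/467 = 50.364
Contributions (O − E)²/E:
  (95 − 78.013)²/78.013 = 3.6988
  (72 − 69.109)²/69.109 = 0.1209
  (31 − 50.878)²/50.878 = 7.7663
  (16 − 28.762)²/28.762 = 5.6626
  (27 − 25.480)²/25.480 = 0.0907
  (30 − 18.758)²/18.758 = 6.7375
  (73 − 77.225)²/77.225 = 0.2312
  (64 − 68.411)²/68.411 = 0.2844
  (59 − 50.364)²/50.364 = 1.4808
χ² = 3.6988 + 0.1209 + 7.7663 + 5.6626 + 0.0907 + 6.7375 + 0.2312 + 0.2844 + 1.4808 = 26.07

26.07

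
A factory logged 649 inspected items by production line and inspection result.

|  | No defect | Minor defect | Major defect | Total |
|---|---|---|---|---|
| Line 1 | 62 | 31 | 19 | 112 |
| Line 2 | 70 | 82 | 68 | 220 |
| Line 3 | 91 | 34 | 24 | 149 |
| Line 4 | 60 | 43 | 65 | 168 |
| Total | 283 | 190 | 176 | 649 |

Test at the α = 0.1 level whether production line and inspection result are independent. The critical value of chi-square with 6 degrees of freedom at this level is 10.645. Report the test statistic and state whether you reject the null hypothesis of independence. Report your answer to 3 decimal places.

Grand total N = 649.
Expected counts (row total × column total / N):
  Line 1, No defect: 112×283/649 = 48.8382
  Line 1, Minor defect: 112×190/649 = 32.7889
  Line 1, Major defect: 112×176/649 = 30.3729
  Line 2, No defect: 220×283/649 = 95.9322
  Line 2, Minor defect: 220×190/649 = 64.4068
  Line 2, Major defect: 220×176/649 = 59.6610
  Line 3, No defect: 149×283/649 = 64.9723
  Line 3, Minor defect: 149×190/649 = 43.6210
  Line 3, Major defect: 149×176/649 = 40.4068
  Line 4, No defect: 168×283/649 = 73.2573
  Line 4, Minor defect: 168×190/649 = 49.1834
  Line 4, Major defect: 168×176/649 = 45.5593
Contributions (O − E)²/E:
  (62 − 48.8382)²/48.8382 = 3.5471
  (31 − 32.7889)²/32.7889 = 0.0976
  (19 − 30.3729)²/30.3729 = 4.2585
  (70 − 95.9322)²/95.9322 = 7.0099
  (82 − 64.4068)²/64.4068 = 4.8057
  (68 − 59.6610)²/59.6610 = 1.1656
  (91 − 64.9723)²/64.9723 = 10.4266
  (34 − 43.6210)²/43.6210 = 2.1220
  (24 − 40.4068)²/40.4068 = 6.6618
  (60 − 73.2573)²/73.2573 = 2.3992
  (43 − 49.1834)²/49.1834 = 0.7774
  (65 − 45.5593)²/45.5593 = 8.2956
χ² = 3.5471 + 0.0976 + 4.2585 + 7.0099 + 4.8057 + 1.1656 + 10.4266 + 2.1220 + 6.6618 + 2.3992 + 0.7774 + 8.2956 = 51.567
df = (4−1)(3−1) = 6. Since 51.567 > 10.645, reject the null hypothesis of independence at α = 0.1.

51.567; reject H₀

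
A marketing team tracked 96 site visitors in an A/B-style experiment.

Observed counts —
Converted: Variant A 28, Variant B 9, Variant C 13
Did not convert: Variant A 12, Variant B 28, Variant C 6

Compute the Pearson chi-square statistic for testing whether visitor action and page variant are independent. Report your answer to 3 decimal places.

Row totals: 50, 46. Column totals: 40, 37, 19. Grand total N = 96.
Expected counts (row total × column total / N):
  Converted, Variant A: 50×40/96 = 20.8333
  Converted, Variant B: 50×37/96 = 19.2708
  Converted, Variant C: 50×19/96 = 9.8958
  Did not convert, Variant A: 46×40/96 = 19.1667
  Did not convert, Variant B: 46×37/96 = 17.7292
  Did not convert, Variant C: 46×19/96 = 9.1042
Contributions (O − E)²/E:
  (28 − 20.8333)²/20.8333 = 2.4654
  (9 − 19.2708)²/19.2708 = 5.4741
  (13 − 9.8958)²/9.8958 = 0.9738
  (12 − 19.1667)²/19.1667 = 2.6797
  (28 − 17.7292)²/17.7292 = 5.9500
  (6 − 9.1042)²/9.1042 = 1.0584
χ² = 2.4654 + 5.4741 + 0.9738 + 2.6797 + 5.9500 + 1.0584 = 18.601

18.601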